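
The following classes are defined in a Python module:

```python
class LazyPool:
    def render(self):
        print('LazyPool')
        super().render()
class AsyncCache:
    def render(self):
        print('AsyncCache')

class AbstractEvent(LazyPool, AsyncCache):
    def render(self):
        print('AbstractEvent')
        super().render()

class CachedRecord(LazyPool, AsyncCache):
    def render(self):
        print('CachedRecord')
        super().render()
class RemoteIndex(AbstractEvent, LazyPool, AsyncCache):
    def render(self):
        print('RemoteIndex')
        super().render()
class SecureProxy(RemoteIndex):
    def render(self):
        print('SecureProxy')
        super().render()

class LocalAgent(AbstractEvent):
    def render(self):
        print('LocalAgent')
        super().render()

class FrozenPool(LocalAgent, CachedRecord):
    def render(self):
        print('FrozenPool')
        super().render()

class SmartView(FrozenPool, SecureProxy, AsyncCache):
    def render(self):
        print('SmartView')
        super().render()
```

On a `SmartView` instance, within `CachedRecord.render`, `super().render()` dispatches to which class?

L[SmartView] = SmartView + merge(L[FrozenPool], L[SecureProxy], L[AsyncCache], [FrozenPool SecureProxy AsyncCache])
  take FrozenPool:  [FrozenPool LocalAgent AbstractEvent CachedRecord LazyPool AsyncCache object] + [SecureProxy RemoteIndex AbstractEvent LazyPool AsyncCache object] + [AsyncCache object] + [FrozenPool SecureProxy AsyncCache]
  take LocalAgent:  [LocalAgent AbstractEvent CachedRecord LazyPool AsyncCache object] + [SecureProxy RemoteIndex AbstractEvent LazyPool AsyncCache object] + [AsyncCache object] + [SecureProxy AsyncCache]
  take SecureProxy:  [AbstractEvent CachedRecord LazyPool AsyncCache object] + [SecureProxy RemoteIndex AbstractEvent LazyPool AsyncCache object] + [AsyncCache object] + [SecureProxy AsyncCache]
  take RemoteIndex:  [AbstractEvent CachedRecord LazyPool AsyncCache object] + [RemoteIndex AbstractEvent LazyPool AsyncCache object] + [AsyncCache object] + [AsyncCache]
  take AbstractEvent:  [AbstractEvent CachedRecord LazyPool AsyncCache object] + [AbstractEvent LazyPool AsyncCache object] + [AsyncCache object] + [AsyncCache]
  take CachedRecord:  [CachedRecord LazyPool AsyncCache object] + [LazyPool AsyncCache object] + [AsyncCache object] + [AsyncCache]
  take LazyPool:  [LazyPool AsyncCache object] + [LazyPool AsyncCache object] + [AsyncCache object] + [AsyncCache]
  take AsyncCache:  [AsyncCache object] + [AsyncCache object] + [AsyncCache object] + [AsyncCache]
  take object:  [object] + [object] + [object]
MRO: SmartView FrozenPool LocalAgent SecureProxy RemoteIndex AbstractEvent CachedRecord LazyPool AsyncCache object
super() in CachedRecord.render on a SmartView instance goes to the class after CachedRecord in SmartView's MRO: LazyPool.

LazyPool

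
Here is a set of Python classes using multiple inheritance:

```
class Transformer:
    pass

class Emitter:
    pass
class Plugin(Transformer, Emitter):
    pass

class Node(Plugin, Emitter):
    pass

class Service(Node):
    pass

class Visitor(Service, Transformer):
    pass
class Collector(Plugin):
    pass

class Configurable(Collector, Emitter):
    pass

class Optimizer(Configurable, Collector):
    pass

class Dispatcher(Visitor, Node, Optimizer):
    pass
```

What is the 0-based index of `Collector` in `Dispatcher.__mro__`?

L[Dispatcher] = Dispatcher + merge(L[Visitor], L[Node], L[Optimizer], [Visitor Node Optimizer])
  take Visitor:  [Visitor Service Node Plugin Transformer Emitter object] + [Node Plugin Transformer Emitter object] + [Optimizer Configurable Collector Plugin Transformer Emitter object] + [Visitor Node Optimizer]
  take Service:  [Service Node Plugin Transformer Emitter object] + [Node Plugin Transformer Emitter object] + [Optimizer Configurable Collector Plugin Transformer Emitter object] + [Node Optimizer]
  take Node:  [Node Plugin Transformer Emitter object] + [Node Plugin Transformer Emitter object] + [Optimizer Configurable Collector Plugin Transformer Emitter object] + [Node Optimizer]
  take Optimizer:  [Plugin Transformer Emitter object] + [Plugin Transformer Emitter object] + [Optimizer Configurable Collector Plugin Transformer Emitter object] + [Optimizer]
  take Configurable:  [Plugin Transformer Emitter object] + [Plugin Transformer Emitter object] + [Configurable Collector Plugin Transformer Emitter object]
  take Collector:  [Plugin Transformer Emitter object] + [Plugin Transformer Emitter object] + [Collector Plugin Transformer Emitter object]
  take Plugin:  [Plugin Transformer Emitter object] + [Plugin Transformer Emitter object] + [Plugin Transformer Emitter object]
  take Transformer:  [Transformer Emitter object] + [Transformer Emitter object] + [Transformer Emitter object]
  take Emitter:  [Emitter object] + [Emitter object] + [Emitter object]
  take object:  [object] + [object] + [object]
MRO: Dispatcher Visitor Service Node Optimizer Configurable Collector Plugin Transformer Emitter object
Collector sits at index 6.

6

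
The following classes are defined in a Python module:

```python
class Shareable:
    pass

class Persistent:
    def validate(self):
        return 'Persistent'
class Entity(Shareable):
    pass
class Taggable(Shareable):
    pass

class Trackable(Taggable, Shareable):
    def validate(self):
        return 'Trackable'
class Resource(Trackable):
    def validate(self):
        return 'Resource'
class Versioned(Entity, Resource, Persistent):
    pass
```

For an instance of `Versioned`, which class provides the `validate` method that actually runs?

Resource

L[Versioned] = Versioned + merge(L[Entity], L[Resource], L[Persistent], [Entity Resource Persistent])
  take Entity:  [Entity Shareable object] + [Resource Trackable Taggable Shareable object] + [Persistent object] + [Entity Resource Persistent]
  take Resource:  [Shareable object] + [Resource Trackable Taggable Shareable object] + [Persistent object] + [Resource Persistent]
  take Trackable:  [Shareable object] + [Trackable Taggable Shareable object] + [Persistent object] + [Persistent]
  take Taggable:  [Shareable object] + [Taggable Shareable object] + [Persistent object] + [Persistent]
  take Shareable:  [Shareable object] + [Shareable object] + [Persistent object] + [Persistent]
  take Persistent:  [object] + [object] + [Persistent object] + [Persistent]
  take object:  [object] + [object] + [object]
MRO: Versioned Entity Resource Trackable Taggable Shareable Persistent object
validate is defined in: Persistent, Resource, Trackable. First along the MRO is Resource.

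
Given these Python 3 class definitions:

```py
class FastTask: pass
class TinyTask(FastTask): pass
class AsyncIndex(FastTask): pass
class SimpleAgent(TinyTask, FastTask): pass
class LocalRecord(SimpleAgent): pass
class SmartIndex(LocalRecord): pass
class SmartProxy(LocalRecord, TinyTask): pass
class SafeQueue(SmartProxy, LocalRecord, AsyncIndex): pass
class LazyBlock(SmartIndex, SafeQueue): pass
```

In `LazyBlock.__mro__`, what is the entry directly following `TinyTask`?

L[LazyBlock] = LazyBlock + merge(L[SmartIndex], L[SafeQueue], [SmartIndex SafeQueue])
  take SmartIndex:  [SmartIndex LocalRecord SimpleAgent TinyTask FastTask object] + [SafeQueue SmartProxy LocalRecord SimpleAgent TinyTask AsyncIndex FastTask object] + [SmartIndex SafeQueue]
  take SafeQueue:  [LocalRecord SimpleAgent TinyTask FastTask object] + [SafeQueue SmartProxy LocalRecord SimpleAgent TinyTask AsyncIndex FastTask object] + [SafeQueue]
  take SmartProxy:  [LocalRecord SimpleAgent TinyTask FastTask object] + [SmartProxy LocalRecord SimpleAgent TinyTask AsyncIndex FastTask object]
  take LocalRecord:  [LocalRecord SimpleAgent TinyTask FastTask object] + [LocalRecord SimpleAgent TinyTask AsyncIndex FastTask object]
  take SimpleAgent:  [SimpleAgent TinyTask FastTask object] + [SimpleAgent TinyTask AsyncIndex FastTask object]
  take TinyTask:  [TinyTask FastTask object] + [TinyTask AsyncIndex FastTask object]
  take AsyncIndex:  [FastTask object] + [AsyncIndex FastTask object]
  take FastTask:  [FastTask object] + [FastTask object]
  take object:  [object] + [object]
MRO: LazyBlock SmartIndex SafeQueue SmartProxy LocalRecord SimpleAgent TinyTask AsyncIndex FastTask object
TinyTask is at position 6; next is AsyncIndex.

AsyncIndex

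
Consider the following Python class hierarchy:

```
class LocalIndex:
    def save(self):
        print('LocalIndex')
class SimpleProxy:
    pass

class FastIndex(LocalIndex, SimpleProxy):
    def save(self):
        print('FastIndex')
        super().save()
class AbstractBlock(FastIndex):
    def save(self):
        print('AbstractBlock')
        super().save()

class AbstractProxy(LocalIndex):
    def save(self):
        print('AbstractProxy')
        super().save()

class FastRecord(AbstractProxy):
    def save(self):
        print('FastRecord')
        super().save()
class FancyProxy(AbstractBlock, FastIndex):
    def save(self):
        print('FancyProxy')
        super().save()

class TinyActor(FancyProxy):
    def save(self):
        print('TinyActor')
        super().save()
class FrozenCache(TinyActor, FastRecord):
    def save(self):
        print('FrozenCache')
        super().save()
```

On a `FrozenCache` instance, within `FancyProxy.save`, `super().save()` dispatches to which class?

L[FrozenCache] = FrozenCache + merge(L[TinyActor], L[FastRecord], [TinyActor FastRecord])
  take TinyActor:  [TinyActor FancyProxy AbstractBlock FastIndex LocalIndex SimpleProxy object] + [FastRecord AbstractProxy LocalIndex object] + [TinyActor FastRecord]
  take FancyProxy:  [FancyProxy AbstractBlock FastIndex LocalIndex SimpleProxy object] + [FastRecord AbstractProxy LocalIndex object] + [FastRecord]
  take AbstractBlock:  [AbstractBlock FastIndex LocalIndex SimpleProxy object] + [FastRecord AbstractProxy LocalIndex object] + [FastRecord]
  take FastIndex:  [FastIndex LocalIndex SimpleProxy object] + [FastRecord AbstractProxy LocalIndex object] + [FastRecord]
  take FastRecord:  [LocalIndex SimpleProxy object] + [FastRecord AbstractProxy LocalIndex object] + [FastRecord]
  take AbstractProxy:  [LocalIndex SimpleProxy object] + [AbstractProxy LocalIndex object]
  take LocalIndex:  [LocalIndex SimpleProxy object] + [LocalIndex object]
  take SimpleProxy:  [SimpleProxy object] + [object]
  take object:  [object] + [object]
MRO: FrozenCache TinyActor FancyProxy AbstractBlock FastIndex FastRecord AbstractProxy LocalIndex SimpleProxy object
super() in FancyProxy.save on a FrozenCache instance goes to the class after FancyProxy in FrozenCache's MRO: AbstractBlock.

AbstractBlock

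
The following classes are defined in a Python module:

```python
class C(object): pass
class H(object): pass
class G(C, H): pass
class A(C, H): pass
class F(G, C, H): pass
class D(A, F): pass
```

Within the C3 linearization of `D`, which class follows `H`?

object

L[D] = D + merge(L[A], L[F], [A F])
  take A:  [A C H object] + [F G C H object] + [A F]
  take F:  [C H object] + [F G C H object] + [F]
  take G:  [C H object] + [G C H object]
  take C:  [C H object] + [C H object]
  take H:  [H object] + [H object]
  take object:  [object] + [object]
MRO: D A F G C H object
H is at position 5; next is object.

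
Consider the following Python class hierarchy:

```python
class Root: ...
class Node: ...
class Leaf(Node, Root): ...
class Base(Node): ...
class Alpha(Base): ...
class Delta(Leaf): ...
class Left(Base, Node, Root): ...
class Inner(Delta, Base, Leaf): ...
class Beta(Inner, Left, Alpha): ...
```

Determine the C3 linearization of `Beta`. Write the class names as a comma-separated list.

Beta, Inner, Delta, Left, Alpha, Base, Leaf, Node, Root, object

L[Beta] = Beta + merge(L[Inner], L[Left], L[Alpha], [Inner Left Alpha])
  take Inner:  [Inner Delta Base Leaf Node Root object] + [Left Base Node Root object] + [Alpha Base Node object] + [Inner Left Alpha]
  take Delta:  [Delta Base Leaf Node Root object] + [Left Base Node Root object] + [Alpha Base Node object] + [Left Alpha]
  take Left:  [Base Leaf Node Root object] + [Left Base Node Root object] + [Alpha Base Node object] + [Left Alpha]
  take Alpha:  [Base Leaf Node Root object] + [Base Node Root object] + [Alpha Base Node object] + [Alpha]
  take Base:  [Base Leaf Node Root object] + [Base Node Root object] + [Base Node object]
  take Leaf:  [Leaf Node Root object] + [Node Root object] + [Node object]
  take Node:  [Node Root object] + [Node Root object] + [Node object]
  take Root:  [Root object] + [Root object] + [object]
  take object:  [object] + [object] + [object]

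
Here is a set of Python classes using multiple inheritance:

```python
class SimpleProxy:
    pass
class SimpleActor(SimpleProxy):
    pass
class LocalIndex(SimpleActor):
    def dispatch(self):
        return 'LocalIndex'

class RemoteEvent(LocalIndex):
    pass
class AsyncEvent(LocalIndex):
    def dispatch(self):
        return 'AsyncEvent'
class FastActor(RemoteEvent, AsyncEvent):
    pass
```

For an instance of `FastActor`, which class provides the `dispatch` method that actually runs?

AsyncEvent

L[FastActor] = FastActor + merge(L[RemoteEvent], L[AsyncEvent], [RemoteEvent AsyncEvent])
  take RemoteEvent:  [RemoteEvent LocalIndex SimpleActor SimpleProxy object] + [AsyncEvent LocalIndex SimpleActor SimpleProxy object] + [RemoteEvent AsyncEvent]
  take AsyncEvent:  [LocalIndex SimpleActor SimpleProxy object] + [AsyncEvent LocalIndex SimpleActor SimpleProxy object] + [AsyncEvent]
  take LocalIndex:  [LocalIndex SimpleActor SimpleProxy object] + [LocalIndex SimpleActor SimpleProxy object]
  take SimpleActor:  [SimpleActor SimpleProxy object] + [SimpleActor SimpleProxy object]
  take SimpleProxy:  [SimpleProxy object] + [SimpleProxy object]
  take object:  [object] + [object]
MRO: FastActor RemoteEvent AsyncEvent LocalIndex SimpleActor SimpleProxy object
dispatch is defined in: AsyncEvent, LocalIndex. First along the MRO is AsyncEvent.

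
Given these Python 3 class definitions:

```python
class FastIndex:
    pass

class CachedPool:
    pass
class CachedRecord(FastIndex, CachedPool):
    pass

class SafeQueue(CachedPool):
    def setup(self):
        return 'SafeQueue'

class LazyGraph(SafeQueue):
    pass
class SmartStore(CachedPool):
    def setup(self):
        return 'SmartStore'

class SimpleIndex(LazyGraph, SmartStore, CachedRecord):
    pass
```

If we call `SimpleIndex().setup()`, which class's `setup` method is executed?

SafeQueue

L[SimpleIndex] = SimpleIndex + merge(L[LazyGraph], L[SmartStore], L[CachedRecord], [LazyGraph SmartStore CachedRecord])
  take LazyGraph:  [LazyGraph SafeQueue CachedPool object] + [SmartStore CachedPool object] + [CachedRecord FastIndex CachedPool object] + [LazyGraph SmartStore CachedRecord]
  take SafeQueue:  [SafeQueue CachedPool object] + [SmartStore CachedPool object] + [CachedRecord FastIndex CachedPool object] + [SmartStore CachedRecord]
  take SmartStore:  [CachedPool object] + [SmartStore CachedPool object] + [CachedRecord FastIndex CachedPool object] + [SmartStore CachedRecord]
  take CachedRecord:  [CachedPool object] + [CachedPool object] + [CachedRecord FastIndex CachedPool object] + [CachedRecord]
  take FastIndex:  [CachedPool object] + [CachedPool object] + [FastIndex CachedPool object]
  take CachedPool:  [CachedPool object] + [CachedPool object] + [CachedPool object]
  take object:  [object] + [object] + [object]
MRO: SimpleIndex LazyGraph SafeQueue SmartStore CachedRecord FastIndex CachedPool object
setup is defined in: SafeQueue, SmartStore. First along the MRO is SafeQueue.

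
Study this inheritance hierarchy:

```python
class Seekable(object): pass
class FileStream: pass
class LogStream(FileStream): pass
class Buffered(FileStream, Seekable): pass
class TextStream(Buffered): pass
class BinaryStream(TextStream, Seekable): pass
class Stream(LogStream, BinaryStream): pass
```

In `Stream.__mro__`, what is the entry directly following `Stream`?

L[Stream] = Stream + merge(L[LogStream], L[BinaryStream], [LogStream BinaryStream])
  take LogStream:  [LogStream FileStream object] + [BinaryStream TextStream Buffered FileStream Seekable object] + [LogStream BinaryStream]
  take BinaryStream:  [FileStream object] + [BinaryStream TextStream Buffered FileStream Seekable object] + [BinaryStream]
  take TextStream:  [FileStream object] + [TextStream Buffered FileStream Seekable object]
  take Buffered:  [FileStream object] + [Buffered FileStream Seekable object]
  take FileStream:  [FileStream object] + [FileStream Seekable object]
  take Seekable:  [object] + [Seekable object]
  take object:  [object] + [object]
MRO: Stream LogStream BinaryStream TextStream Buffered FileStream Seekable object
Stream is at position 0; next is LogStream.

LogStream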